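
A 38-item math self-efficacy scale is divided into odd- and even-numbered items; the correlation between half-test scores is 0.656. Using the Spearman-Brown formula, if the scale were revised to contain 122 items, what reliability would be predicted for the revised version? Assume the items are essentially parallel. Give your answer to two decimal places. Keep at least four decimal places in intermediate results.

0.92

First correct the split-half correlation to full-test reliability: r_full = 2 × 0.656 / (1 + 0.656) ≈ 0.7923
Then adjust to 122 items: n = 122/38 = 3.2105
r_new = n·r_full / (1 + (n − 1)·r_full) = 2.5437 / 2.7514 ≈ 0.9245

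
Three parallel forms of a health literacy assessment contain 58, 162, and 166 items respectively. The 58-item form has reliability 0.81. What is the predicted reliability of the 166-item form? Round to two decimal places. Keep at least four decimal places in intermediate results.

0.92

The 162-item form is not needed; work directly from the 58-item form with n = 166/58 = 2.8621.
r_{166} = n·r / (1 + (n − 1)·r) = 2.3183 / 2.5083 ≈ 0.9243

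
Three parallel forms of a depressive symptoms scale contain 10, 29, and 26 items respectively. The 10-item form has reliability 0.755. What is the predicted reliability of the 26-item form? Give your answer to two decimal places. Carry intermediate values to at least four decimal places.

0.89

Only the ratio of lengths matters: n = 26/10 = 2.6000
r_{26} = n·r / (1 + (n − 1)·r) = 1.9630 / 2.2080 ≈ 0.8890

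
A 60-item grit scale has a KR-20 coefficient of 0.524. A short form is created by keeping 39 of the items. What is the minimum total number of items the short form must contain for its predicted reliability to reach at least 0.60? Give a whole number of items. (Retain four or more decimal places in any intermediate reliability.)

First, r for the 39-item form: n = 39/60 = 0.6500, so r_39 = 0.6500·0.524/(1 + (0.6500 − 1)·0.524) = 0.4171
Length factor from the short form to reach 0.60: n' = 0.60(1 − 0.4171) / [0.4171(1 − 0.60)] ≈ 2.0963
Total items = 2.0963 × 39 = 81.76, rounded up to 82.

82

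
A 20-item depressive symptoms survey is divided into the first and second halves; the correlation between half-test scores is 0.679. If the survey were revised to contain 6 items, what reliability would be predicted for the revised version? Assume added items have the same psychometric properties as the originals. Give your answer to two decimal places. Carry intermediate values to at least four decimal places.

Spearman-Brown correction (n = 2): r_full = 2·0.679/(1 + 0.679) = 0.8088
Then adjust to 6 items: n = 6/20 = 0.3000
r_new = n·r_full / (1 + (n − 1)·r_full) = 0.2426 / 0.4338 ≈ 0.5592

0.56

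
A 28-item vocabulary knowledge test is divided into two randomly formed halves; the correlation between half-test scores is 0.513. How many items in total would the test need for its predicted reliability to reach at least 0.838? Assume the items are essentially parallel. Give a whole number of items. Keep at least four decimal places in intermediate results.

r_full = 2(0.513)/(1 + 0.513) = 0.6781
n = r_tgt(1 − r_full) / [r_full(1 − r_tgt)] = 0.838 × 0.3219 / (0.6781 × 0.162) ≈ 2.4556
Items = 2.4556 × 28 ≈ 68.76 → 69

69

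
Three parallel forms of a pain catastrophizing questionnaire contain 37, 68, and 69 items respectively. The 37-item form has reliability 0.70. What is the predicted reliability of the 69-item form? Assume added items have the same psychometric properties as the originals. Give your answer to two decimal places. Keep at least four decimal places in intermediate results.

Only the ratio of lengths matters: n = 69/37 = 1.8649
r_{69} = n·r / (1 + (n − 1)·r) = 1.3054 / 1.6054 ≈ 0.8131

0.81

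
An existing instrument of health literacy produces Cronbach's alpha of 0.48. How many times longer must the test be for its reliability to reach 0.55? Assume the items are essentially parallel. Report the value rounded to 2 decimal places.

1.32

Rearranging the Spearman-Brown formula for n,
n = r*(1 − r) / [ r (1 − r*) ]
n = [0.55 × 0.52] / [0.48 × 0.45]
n = 0.2860 / 0.2160 ≈ 1.3241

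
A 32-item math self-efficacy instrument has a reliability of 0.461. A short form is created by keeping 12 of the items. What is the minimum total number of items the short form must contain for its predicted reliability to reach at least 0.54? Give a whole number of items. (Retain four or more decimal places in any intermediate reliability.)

Short-form reliability: n = 12/32 = 0.3750; r_12 = n·r/(1+(n−1)r) ≈ 0.2428
Length factor from the short form to reach 0.54: n' = 0.54(1 − 0.2428) / [0.2428(1 − 0.54)] ≈ 3.6610
Items = 3.6610 × 12 ≈ 43.93 → 44

44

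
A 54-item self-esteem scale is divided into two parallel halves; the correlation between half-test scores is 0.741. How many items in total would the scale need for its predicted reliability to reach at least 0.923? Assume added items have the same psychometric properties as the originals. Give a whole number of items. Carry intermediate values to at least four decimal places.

114

Corrected full-test reliability: r_full = 2 × 0.741 / (1 + 0.741) ≈ 0.8512
n = r_tgt(1 − r_full) / [r_full(1 − r_tgt)] = 0.923 × 0.1488 / (0.8512 × 0.077) ≈ 2.0955
Required items = 2.0955 × 54 = 113.16, so 114 items.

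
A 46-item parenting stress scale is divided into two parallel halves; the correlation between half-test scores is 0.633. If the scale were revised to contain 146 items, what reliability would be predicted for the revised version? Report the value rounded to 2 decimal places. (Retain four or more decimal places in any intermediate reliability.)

First correct the split-half correlation to full-test reliability: r_full = 2 × 0.633 / (1 + 0.633) ≈ 0.7753
Then adjust to 146 items: n = 146/46 = 3.1739
r_new = n·r_full / (1 + (n − 1)·r_full) = 2.4607 / 2.6854 ≈ 0.9163

0.92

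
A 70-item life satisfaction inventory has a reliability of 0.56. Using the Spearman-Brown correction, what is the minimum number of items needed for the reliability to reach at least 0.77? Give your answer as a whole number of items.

185

Spearman-Brown solved for the length factor n:
n = r*(1 − r) / [ r (1 − r*) ]
n = 0.77(1 − 0.56) / [0.56(1 − 0.77)]
n = 0.3388 / 0.1288 ≈ 2.6304
So the test needs 2.6304 × 70 ≈ 184.13 items; rounding up, 185.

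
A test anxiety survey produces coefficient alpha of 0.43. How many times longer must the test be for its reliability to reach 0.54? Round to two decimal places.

Spearman-Brown solved for the length factor n:
n = r_target (1 − r_old) / [ r_old (1 − r_target) ]
n = [0.54 × 0.57] / [0.43 × 0.46]
n = 0.3078 / 0.1978 ≈ 1.5561

1.56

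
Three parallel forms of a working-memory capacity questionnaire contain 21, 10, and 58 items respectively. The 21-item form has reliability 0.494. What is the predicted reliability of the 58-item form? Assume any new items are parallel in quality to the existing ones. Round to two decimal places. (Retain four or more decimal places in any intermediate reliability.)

The 10-item form is not needed; work directly from the 21-item form with n = 58/21 = 2.7619.
r_{58} = n·r / (1 + (n − 1)·r) = 1.3644 / 1.8704 ≈ 0.7295

0.73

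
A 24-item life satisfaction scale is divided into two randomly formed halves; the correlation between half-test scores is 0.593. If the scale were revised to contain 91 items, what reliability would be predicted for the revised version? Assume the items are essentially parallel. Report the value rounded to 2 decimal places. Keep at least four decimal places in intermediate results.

0.92

Spearman-Brown correction (n = 2): r_full = 2·0.593/(1 + 0.593) = 0.7445
Then adjust to 91 items: n = 91/24 = 3.7917
r_new = n·r_full / (1 + (n − 1)·r_full) = 2.8229 / 3.0784 ≈ 0.9170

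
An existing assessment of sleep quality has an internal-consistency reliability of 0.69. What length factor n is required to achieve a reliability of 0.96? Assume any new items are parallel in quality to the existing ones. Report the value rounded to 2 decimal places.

10.78

n = 0.96(1 − 0.69) / [0.69(1 − 0.96)]
n = 0.2976 / 0.0276 ≈ 10.7826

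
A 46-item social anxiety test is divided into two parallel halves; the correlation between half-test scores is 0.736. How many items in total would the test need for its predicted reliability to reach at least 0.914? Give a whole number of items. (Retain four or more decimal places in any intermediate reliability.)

88

Corrected full-test reliability: r_full = 2 × 0.736 / (1 + 0.736) ≈ 0.8479
n = r_tgt(1 − r_full) / [r_full(1 − r_tgt)] = 0.914 × 0.1521 / (0.8479 × 0.086) ≈ 1.9065
Items = 1.9065 × 46 ≈ 87.70 → 88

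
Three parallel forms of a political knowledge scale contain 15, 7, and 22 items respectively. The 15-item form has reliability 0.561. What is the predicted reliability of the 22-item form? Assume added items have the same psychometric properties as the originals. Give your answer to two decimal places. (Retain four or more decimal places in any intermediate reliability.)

Only the ratio of lengths matters: n = 22/15 = 1.4667
r_{22} = n·r / (1 + (n − 1)·r) = 0.8228 / 1.2618 ≈ 0.6521

0.65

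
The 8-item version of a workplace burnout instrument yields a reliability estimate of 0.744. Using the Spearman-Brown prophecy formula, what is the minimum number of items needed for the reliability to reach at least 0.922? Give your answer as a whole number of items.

33

Invert Spearman-Brown to solve for n:
n = r_target (1 − r_old) / [ r_old (1 − r_target) ]
n = 0.922 × (1 − 0.744) / [ 0.744 × (1 − 0.922) ]
n = 0.236032 / 0.058032 ≈ 4.0673
So the test needs 4.0673 × 8 ≈ 32.54 items; rounding up, 33.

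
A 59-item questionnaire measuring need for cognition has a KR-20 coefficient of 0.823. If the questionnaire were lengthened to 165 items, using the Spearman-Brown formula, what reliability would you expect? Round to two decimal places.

0.93

The new length is 165/59 = 2.7966 times the old.
r_new = 2.7966·0.823 / [1 + (2.7966 − 1)·0.823]
r_new = 2.3016 / 2.4786 ≈ 0.9286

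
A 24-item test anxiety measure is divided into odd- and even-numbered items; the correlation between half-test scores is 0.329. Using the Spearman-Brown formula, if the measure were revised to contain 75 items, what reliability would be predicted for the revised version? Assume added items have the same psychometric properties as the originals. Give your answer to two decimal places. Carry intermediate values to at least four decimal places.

0.75

First correct the split-half correlation to full-test reliability: r_full = 2 × 0.329 / (1 + 0.329) ≈ 0.4951
Then adjust to 75 items: n = 75/24 = 3.1250
r_new = n·r_full / (1 + (n − 1)·r_full) = 1.5472 / 2.0521 ≈ 0.7540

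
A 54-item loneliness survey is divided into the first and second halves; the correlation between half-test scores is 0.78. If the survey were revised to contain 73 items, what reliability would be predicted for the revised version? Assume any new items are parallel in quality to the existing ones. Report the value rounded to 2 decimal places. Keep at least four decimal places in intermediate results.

0.91

Spearman-Brown correction (n = 2): r_full = 2·0.78/(1 + 0.78) = 0.8764
Length factor from 54 to 73 items: n = 73/54 = 1.3519
r_new = n·r_full / (1 + (n − 1)·r_full) = 1.1848 / 1.3084 ≈ 0.9055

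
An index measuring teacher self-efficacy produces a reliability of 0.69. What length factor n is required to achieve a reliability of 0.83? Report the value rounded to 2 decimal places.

2.19

n = 0.83(1 − 0.69) / [0.69(1 − 0.83)]
  = 0.2573 / 0.1173 = 2.1935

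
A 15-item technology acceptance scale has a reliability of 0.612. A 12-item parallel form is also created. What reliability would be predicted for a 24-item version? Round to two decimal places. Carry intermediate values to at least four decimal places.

0.72

The 12-item form is not needed; work directly from the 15-item form with n = 24/15 = 1.6000.
r_{24} = n·r / (1 + (n − 1)·r) = 0.9792 / 1.3672 ≈ 0.7162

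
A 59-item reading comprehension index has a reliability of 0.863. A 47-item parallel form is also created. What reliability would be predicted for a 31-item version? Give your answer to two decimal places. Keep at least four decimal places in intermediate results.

0.77

The 47-item form is not needed; work directly from the 59-item form with n = 31/59 = 0.5254.
r_{31} = n·r / (1 + (n − 1)·r) = 0.4534 / 0.5904 ≈ 0.7680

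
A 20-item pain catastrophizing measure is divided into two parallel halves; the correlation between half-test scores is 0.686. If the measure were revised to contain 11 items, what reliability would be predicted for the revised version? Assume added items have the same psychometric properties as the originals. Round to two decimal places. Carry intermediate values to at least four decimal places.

0.71

Full-test reliability from the split-half r: r_full = 2(0.686)/(1 + 0.686) = 0.8138
Then adjust to 11 items: n = 11/20 = 0.5500
r_new = n·r_full / (1 + (n − 1)·r_full) = 0.4476 / 0.6338 ≈ 0.7062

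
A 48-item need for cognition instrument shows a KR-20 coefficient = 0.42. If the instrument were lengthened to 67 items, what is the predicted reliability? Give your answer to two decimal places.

The new length is 67/48 = 1.3958 times the old.
Apply the Spearman-Brown prophecy formula, r' = nr / [1 + (n − 1)r]:
r_new = 1.3958·0.42 / [1 + (1.3958 − 1)·0.42]
     = 0.5862 / 1.1662 = 0.5027

0.50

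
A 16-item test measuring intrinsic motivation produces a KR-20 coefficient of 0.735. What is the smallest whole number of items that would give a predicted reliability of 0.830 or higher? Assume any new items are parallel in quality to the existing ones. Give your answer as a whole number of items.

29

Rearranging the Spearman-Brown formula for n,
n = r_target (1 − r_old) / [ r_old (1 − r_target) ]
n = 0.830(1 − 0.735) / [0.735(1 − 0.830)]
  = 0.219950 / 0.124950 = 1.7603
Items needed = n × 16 = 1.7603 × 16 ≈ 28.16 → round up to 29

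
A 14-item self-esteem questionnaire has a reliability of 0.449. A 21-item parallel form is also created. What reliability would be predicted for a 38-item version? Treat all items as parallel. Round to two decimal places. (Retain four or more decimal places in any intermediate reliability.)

The 21-item form is not needed; work directly from the 14-item form with n = 38/14 = 2.7143.
r_{38} = n·r / (1 + (n − 1)·r) = 1.2187 / 1.7697 ≈ 0.6886

0.69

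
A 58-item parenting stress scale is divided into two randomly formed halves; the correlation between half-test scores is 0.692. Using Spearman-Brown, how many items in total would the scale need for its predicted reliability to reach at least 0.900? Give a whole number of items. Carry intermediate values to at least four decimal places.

117

Corrected full-test reliability: r_full = 2 × 0.692 / (1 + 0.692) ≈ 0.8180
n = r_tgt(1 − r_full) / [r_full(1 − r_tgt)] = 0.900 × 0.1820 / (0.8180 × 0.100) ≈ 2.0024
Required items = 2.0024 × 58 = 116.14, so 117 items.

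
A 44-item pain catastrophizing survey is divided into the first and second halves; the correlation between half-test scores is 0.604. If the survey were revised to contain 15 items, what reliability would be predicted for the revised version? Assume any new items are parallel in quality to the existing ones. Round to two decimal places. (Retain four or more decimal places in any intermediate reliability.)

0.51

First correct the split-half correlation to full-test reliability: r_full = 2 × 0.604 / (1 + 0.604) ≈ 0.7531
Then adjust to 15 items: n = 15/44 = 0.3409
r_new = n·r_full / (1 + (n − 1)·r_full) = 0.2567 / 0.5036 ≈ 0.5097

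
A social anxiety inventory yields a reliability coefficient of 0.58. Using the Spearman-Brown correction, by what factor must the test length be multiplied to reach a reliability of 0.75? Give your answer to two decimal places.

Rearranging the Spearman-Brown formula for n,
n = r*(1 − r) / [ r (1 − r*) ]
n = 0.75(1 − 0.58) / [0.58(1 − 0.75)]
  = 0.3150 / 0.1450 = 2.1724

2.17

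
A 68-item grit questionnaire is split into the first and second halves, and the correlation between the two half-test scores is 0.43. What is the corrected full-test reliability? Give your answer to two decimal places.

0.60

Apply the Spearman-Brown correction with n = 2:
r_full = 2(0.43) / (1 + 0.43)
r_full = 0.8600 / 1.4300 ≈ 0.6014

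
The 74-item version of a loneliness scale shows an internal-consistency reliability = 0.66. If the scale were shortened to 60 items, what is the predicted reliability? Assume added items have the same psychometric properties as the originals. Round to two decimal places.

0.61

The new length is 60/74 = 0.8108 times the old.
By Spearman-Brown, r_new = n r / (1 + (n − 1) r).
r_new = 0.8108·0.66 / [1 + (0.8108 − 1)·0.66]
     = 0.5351 / 0.8751 = 0.6115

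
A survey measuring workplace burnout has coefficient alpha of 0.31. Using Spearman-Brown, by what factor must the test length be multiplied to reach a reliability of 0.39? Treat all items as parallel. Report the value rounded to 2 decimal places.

1.42

Invert Spearman-Brown to solve for n:
n = r_target (1 − r_old) / [ r_old (1 − r_target) ]
n = 0.39(1 − 0.31) / [0.31(1 − 0.39)]
n = 0.2691 / 0.1891 ≈ 1.4231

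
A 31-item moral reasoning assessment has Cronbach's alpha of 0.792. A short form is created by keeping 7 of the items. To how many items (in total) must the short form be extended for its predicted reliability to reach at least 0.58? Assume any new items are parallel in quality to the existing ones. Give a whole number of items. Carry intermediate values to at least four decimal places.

12

First, r for the 7-item form: n = 7/31 = 0.2258, so r_7 = 0.2258·0.792/(1 + (0.2258 − 1)·0.792) = 0.4623
Then solve for n' with r_old = 0.4623, r_target = 0.58: n' = 0.58(1 − 0.4623)/[0.4623(1 − 0.58)] = 1.6062
Items = 1.6062 × 7 ≈ 11.24 → 12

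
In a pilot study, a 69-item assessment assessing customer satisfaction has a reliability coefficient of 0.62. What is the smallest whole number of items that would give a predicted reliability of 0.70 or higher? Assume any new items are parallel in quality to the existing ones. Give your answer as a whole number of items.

99

Rearranging the Spearman-Brown formula for n,
n = r_target (1 − r_old) / [ r_old (1 − r_target) ]
n = 0.70(1 − 0.62) / [0.62(1 − 0.70)]
  = 0.2660 / 0.1860 = 1.4301
So the test needs 1.4301 × 69 ≈ 98.68 items; rounding up, 99.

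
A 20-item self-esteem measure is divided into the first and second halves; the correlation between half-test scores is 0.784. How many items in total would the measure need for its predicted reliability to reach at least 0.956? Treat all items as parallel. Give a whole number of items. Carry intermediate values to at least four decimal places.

Corrected full-test reliability: r_full = 2 × 0.784 / (1 + 0.784) ≈ 0.8789
n = r_tgt(1 − r_full) / [r_full(1 − r_tgt)] = 0.956 × 0.1211 / (0.8789 × 0.044) ≈ 2.9937
Items = 2.9937 × 20 ≈ 59.87 → 60

60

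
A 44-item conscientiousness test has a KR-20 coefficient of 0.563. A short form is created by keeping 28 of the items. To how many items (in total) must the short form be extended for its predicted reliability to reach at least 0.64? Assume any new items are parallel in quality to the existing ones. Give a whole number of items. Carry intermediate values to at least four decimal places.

Short-form reliability: n = 28/44 = 0.6364; r_28 = n·r/(1+(n−1)r) ≈ 0.4505
Then solve for n' with r_old = 0.4505, r_target = 0.64: n' = 0.64(1 − 0.4505)/[0.4505(1 − 0.64)] = 2.1685
Items = 2.1685 × 28 ≈ 60.72 → 61

61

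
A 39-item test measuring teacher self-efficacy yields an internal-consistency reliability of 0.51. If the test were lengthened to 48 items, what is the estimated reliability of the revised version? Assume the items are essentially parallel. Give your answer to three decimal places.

0.562

n = 48/39 = 1.2308
r_new = (1.2308 × 0.51) / (1 + (1.2308 − 1) × 0.51)
r_new = 0.6277 / 1.1177 ≈ 0.5616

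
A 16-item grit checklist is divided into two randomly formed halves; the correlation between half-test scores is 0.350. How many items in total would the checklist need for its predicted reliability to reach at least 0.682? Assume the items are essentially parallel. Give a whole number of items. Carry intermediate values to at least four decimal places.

32

r_full = 2(0.350)/(1 + 0.350) = 0.5185
n = r_tgt(1 − r_full) / [r_full(1 − r_tgt)] = 0.682 × 0.4815 / (0.5185 × 0.318) ≈ 1.9916
Required items = 1.9916 × 16 = 31.87, so 32 items.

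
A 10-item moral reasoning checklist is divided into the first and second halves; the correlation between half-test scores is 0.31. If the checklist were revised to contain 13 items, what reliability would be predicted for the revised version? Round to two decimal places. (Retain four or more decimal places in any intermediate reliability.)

Spearman-Brown correction (n = 2): r_full = 2·0.31/(1 + 0.31) = 0.4733
Then adjust to 13 items: n = 13/10 = 1.3000
r_new = n·r_full / (1 + (n − 1)·r_full) = 0.6153 / 1.1420 ≈ 0.5388

0.54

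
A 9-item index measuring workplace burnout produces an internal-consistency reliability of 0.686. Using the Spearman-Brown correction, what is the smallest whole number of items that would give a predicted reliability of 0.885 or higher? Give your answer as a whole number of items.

32

Rearranging the Spearman-Brown formula for n,
n = r_target (1 − r_old) / [ r_old (1 − r_target) ]
n = 0.885 × (1 − 0.686) / [ 0.686 × (1 − 0.885) ]
  = 0.277890 / 0.078890 = 3.5225
3.5225 × 9 = 31.70 → 32 items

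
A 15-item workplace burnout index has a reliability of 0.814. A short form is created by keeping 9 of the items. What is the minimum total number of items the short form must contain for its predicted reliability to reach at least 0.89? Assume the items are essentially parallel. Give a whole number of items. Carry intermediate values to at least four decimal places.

28

First, r for the 9-item form: n = 9/15 = 0.6000, so r_9 = 0.6000·0.814/(1 + (0.6000 − 1)·0.814) = 0.7242
Length factor from the short form to reach 0.89: n' = 0.89(1 − 0.7242) / [0.7242(1 − 0.89)] ≈ 3.0813
Total items = 3.0813 × 9 = 27.73, rounded up to 28.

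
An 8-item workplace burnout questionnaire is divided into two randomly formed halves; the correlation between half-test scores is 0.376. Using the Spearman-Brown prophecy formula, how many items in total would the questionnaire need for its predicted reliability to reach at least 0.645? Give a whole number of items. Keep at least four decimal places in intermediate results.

13

Corrected full-test reliability: r_full = 2 × 0.376 / (1 + 0.376) ≈ 0.5465
Solve Spearman-Brown for n: n = 0.645(1 − 0.5465) / [0.5465(1 − 0.645)] = 1.5077
Required items = 1.5077 × 8 = 12.06, so 13 items.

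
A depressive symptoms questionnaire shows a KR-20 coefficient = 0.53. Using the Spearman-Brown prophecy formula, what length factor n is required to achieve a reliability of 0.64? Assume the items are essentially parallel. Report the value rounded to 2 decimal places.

Invert Spearman-Brown to solve for n:
n = r*(1 − r) / [ r (1 − r*) ]
n = 0.64 × (1 − 0.53) / [ 0.53 × (1 − 0.64) ]
  = 0.3008 / 0.1908 = 1.5765

1.58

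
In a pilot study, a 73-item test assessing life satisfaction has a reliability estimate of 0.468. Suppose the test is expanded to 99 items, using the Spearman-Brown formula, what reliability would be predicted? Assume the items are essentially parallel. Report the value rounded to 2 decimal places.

The new length is 99/73 = 1.3562 times the old.
r_new = (1.3562 × 0.468) / (1 + (1.3562 − 1) × 0.468)
r_new = 0.6347 / 1.1667 ≈ 0.5440

0.54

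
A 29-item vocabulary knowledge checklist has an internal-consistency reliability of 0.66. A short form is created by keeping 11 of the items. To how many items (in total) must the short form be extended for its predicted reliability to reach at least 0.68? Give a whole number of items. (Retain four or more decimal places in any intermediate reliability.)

Short-form reliability: n = 11/29 = 0.3793; r_11 = n·r/(1+(n−1)r) ≈ 0.4241
Length factor from the short form to reach 0.68: n' = 0.68(1 − 0.4241) / [0.4241(1 − 0.68)] ≈ 2.8856
Total items = 2.8856 × 11 = 31.74, rounded up to 32.

32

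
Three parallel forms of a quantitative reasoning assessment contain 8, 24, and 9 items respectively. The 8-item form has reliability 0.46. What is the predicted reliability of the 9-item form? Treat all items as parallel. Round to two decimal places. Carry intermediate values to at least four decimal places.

0.49

The 24-item form is not needed; work directly from the 8-item form with n = 9/8 = 1.1250.
r_{9} = n·r / (1 + (n − 1)·r) = 0.5175 / 1.0575 ≈ 0.4894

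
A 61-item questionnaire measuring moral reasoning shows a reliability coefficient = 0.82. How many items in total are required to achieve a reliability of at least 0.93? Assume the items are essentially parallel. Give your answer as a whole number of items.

178

Rearranging the Spearman-Brown formula for n,
n = r_target (1 − r_old) / [ r_old (1 − r_target) ]
n = [0.93 × 0.18] / [0.82 × 0.07]
  = 0.1674 / 0.0574 = 2.9164
Items needed = n × 61 = 2.9164 × 61 ≈ 177.90 → round up to 178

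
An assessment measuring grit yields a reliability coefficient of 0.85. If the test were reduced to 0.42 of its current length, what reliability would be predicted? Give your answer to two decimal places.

r_new = 0.42·0.85 / [1 + (0.42 − 1)·0.85]
r_new = 0.3570 / 0.5070 ≈ 0.7041

0.70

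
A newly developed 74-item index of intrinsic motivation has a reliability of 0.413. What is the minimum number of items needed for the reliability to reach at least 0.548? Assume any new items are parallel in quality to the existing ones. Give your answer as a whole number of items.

n = 0.548 × (1 − 0.413) / [ 0.413 × (1 − 0.548) ]
  = 0.321676 / 0.186676 = 1.7232
Items needed = n × 74 = 1.7232 × 74 ≈ 127.52 → round up to 128

128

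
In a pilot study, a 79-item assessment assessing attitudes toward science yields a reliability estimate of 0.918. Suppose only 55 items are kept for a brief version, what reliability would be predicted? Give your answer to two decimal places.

0.89

The new length is 55/79 = 0.6962 times the old.
Apply the Spearman-Brown prophecy formula, r' = nr / [1 + (n − 1)r]:
r_new = (0.6962 × 0.918) / (1 + (0.6962 − 1) × 0.918)
r_new = 0.6391 / 0.7211 ≈ 0.8863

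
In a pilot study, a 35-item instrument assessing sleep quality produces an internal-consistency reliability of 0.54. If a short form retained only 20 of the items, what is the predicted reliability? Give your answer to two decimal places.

The new length is 20/35 = 0.5714 times the old.
Spearman-Brown: r_new = n·r / (1 + (n − 1)·r)
r_new = 0.5714·0.54 / [1 + (0.5714 − 1)·0.54]
     = 0.3086 / 0.7686 = 0.4015

0.40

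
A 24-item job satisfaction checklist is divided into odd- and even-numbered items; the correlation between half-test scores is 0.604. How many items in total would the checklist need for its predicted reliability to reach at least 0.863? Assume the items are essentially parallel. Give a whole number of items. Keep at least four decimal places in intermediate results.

50

Corrected full-test reliability: r_full = 2 × 0.604 / (1 + 0.604) ≈ 0.7531
n = r_tgt(1 − r_full) / [r_full(1 − r_tgt)] = 0.863 × 0.2469 / (0.7531 × 0.137) ≈ 2.0652
Required items = 2.0652 × 24 = 49.56, so 50 items.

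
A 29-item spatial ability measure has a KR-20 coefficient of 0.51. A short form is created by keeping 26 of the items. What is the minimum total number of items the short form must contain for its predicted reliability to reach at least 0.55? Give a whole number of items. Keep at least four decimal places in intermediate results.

35

First, r for the 26-item form: n = 26/29 = 0.8966, so r_26 = 0.8966·0.51/(1 + (0.8966 − 1)·0.51) = 0.4827
Length factor from the short form to reach 0.55: n' = 0.55(1 − 0.4827) / [0.4827(1 − 0.55)] ≈ 1.3098
Total items = 1.3098 × 26 = 34.05, rounded up to 35.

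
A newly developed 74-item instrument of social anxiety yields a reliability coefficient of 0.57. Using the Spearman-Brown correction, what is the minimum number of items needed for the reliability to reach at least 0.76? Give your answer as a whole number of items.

Invert Spearman-Brown to solve for n:
n = r_target (1 − r_old) / [ r_old (1 − r_target) ]
n = 0.76(1 − 0.57) / [0.57(1 − 0.76)]
n = 0.3268 / 0.1368 ≈ 2.3889
Items needed = n × 74 = 2.3889 × 74 ≈ 176.78 → round up to 177

177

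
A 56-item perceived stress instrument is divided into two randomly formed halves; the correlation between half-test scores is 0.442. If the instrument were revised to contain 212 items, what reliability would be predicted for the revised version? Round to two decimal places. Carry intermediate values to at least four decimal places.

0.86

First correct the split-half correlation to full-test reliability: r_full = 2 × 0.442 / (1 + 0.442) ≈ 0.6130
Then adjust to 212 items: n = 212/56 = 3.7857
r_new = n·r_full / (1 + (n − 1)·r_full) = 2.3206 / 2.7076 ≈ 0.8571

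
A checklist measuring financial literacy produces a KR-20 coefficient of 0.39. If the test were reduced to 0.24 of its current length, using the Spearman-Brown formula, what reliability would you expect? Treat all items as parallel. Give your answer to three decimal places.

0.133

r_new = (0.24 × 0.39) / (1 + (0.24 − 1) × 0.39)
r_new = 0.0936 / 0.7036 ≈ 0.1330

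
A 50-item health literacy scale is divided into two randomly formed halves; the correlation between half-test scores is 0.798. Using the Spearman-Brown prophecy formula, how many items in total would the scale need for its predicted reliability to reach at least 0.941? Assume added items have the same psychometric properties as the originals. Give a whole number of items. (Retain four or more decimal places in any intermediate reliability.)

Corrected full-test reliability: r_full = 2 × 0.798 / (1 + 0.798) ≈ 0.8877
n = r_tgt(1 − r_full) / [r_full(1 − r_tgt)] = 0.941 × 0.1123 / (0.8877 × 0.059) ≈ 2.0177
Items = 2.0177 × 50 ≈ 100.89 → 101

101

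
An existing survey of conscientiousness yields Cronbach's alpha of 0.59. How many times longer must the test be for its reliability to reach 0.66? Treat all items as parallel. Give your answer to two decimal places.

Invert Spearman-Brown to solve for n:
n = r*(1 − r) / [ r (1 − r*) ]
n = [0.66 × 0.41] / [0.59 × 0.34]
n = 0.2706 / 0.2006 ≈ 1.3490

1.35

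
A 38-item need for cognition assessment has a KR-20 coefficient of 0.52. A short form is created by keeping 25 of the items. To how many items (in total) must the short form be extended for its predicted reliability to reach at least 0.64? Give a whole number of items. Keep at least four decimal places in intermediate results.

First, r for the 25-item form: n = 25/38 = 0.6579, so r_25 = 0.6579·0.52/(1 + (0.6579 − 1)·0.52) = 0.4161
Then solve for n' with r_old = 0.4161, r_target = 0.64: n' = 0.64(1 − 0.4161)/[0.4161(1 − 0.64)] = 2.4947
Items = 2.4947 × 25 ≈ 62.37 → 63

63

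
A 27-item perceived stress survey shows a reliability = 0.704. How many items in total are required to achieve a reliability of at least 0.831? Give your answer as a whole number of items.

56

Spearman-Brown solved for the length factor n:
n = r*(1 − r) / [ r (1 − r*) ]
n = 0.831 × (1 − 0.704) / [ 0.704 × (1 − 0.831) ]
  = 0.245976 / 0.118976 = 2.0674
So the test needs 2.0674 × 27 ≈ 55.82 items; rounding up, 56.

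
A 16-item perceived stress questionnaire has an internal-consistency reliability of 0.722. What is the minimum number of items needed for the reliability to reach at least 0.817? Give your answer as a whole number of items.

28

n = 0.817 × (1 − 0.722) / [ 0.722 × (1 − 0.817) ]
  = 0.227126 / 0.132126 = 1.7190
1.7190 × 16 = 27.50 → 28 items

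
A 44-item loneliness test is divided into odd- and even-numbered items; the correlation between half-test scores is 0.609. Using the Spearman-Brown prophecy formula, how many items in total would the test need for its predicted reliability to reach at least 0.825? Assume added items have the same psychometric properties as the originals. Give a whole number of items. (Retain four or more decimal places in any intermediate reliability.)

67

Corrected full-test reliability: r_full = 2 × 0.609 / (1 + 0.609) ≈ 0.7570
n = r_tgt(1 − r_full) / [r_full(1 − r_tgt)] = 0.825 × 0.2430 / (0.7570 × 0.175) ≈ 1.5133
Required items = 1.5133 × 44 = 66.59, so 67 items.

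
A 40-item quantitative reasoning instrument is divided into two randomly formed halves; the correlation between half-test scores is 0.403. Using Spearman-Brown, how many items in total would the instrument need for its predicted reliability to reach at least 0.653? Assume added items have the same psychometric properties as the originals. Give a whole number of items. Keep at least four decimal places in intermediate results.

r_full = 2(0.403)/(1 + 0.403) = 0.5745
Solve Spearman-Brown for n: n = 0.653(1 − 0.5745) / [0.5745(1 − 0.653)] = 1.3938
Items = 1.3938 × 40 ≈ 55.75 → 56

56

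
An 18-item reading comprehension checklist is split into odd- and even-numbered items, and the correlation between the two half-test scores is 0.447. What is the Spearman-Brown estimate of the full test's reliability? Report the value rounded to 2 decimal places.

r_full = 2(0.447) / (1 + 0.447)
r_full = 0.8940 / 1.4470 ≈ 0.6178

0.62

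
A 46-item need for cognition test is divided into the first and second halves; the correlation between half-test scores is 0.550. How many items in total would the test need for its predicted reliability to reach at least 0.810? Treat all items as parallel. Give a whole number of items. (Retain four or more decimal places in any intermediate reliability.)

Corrected full-test reliability: r_full = 2 × 0.550 / (1 + 0.550) ≈ 0.7097
Solve Spearman-Brown for n: n = 0.810(1 − 0.7097) / [0.7097(1 − 0.810)] = 1.7438
Required items = 1.7438 × 46 = 80.21, so 81 items.

81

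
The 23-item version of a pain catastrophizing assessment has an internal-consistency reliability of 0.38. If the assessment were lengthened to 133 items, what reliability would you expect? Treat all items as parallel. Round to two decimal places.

0.78

Length ratio n = 133/23 = 5.7826
Spearman-Brown: r_new = n·r / (1 + (n − 1)·r)
r_new = 5.7826·0.38 / [1 + (5.7826 − 1)·0.38]
r_new = 2.1974 / 2.8174 ≈ 0.7799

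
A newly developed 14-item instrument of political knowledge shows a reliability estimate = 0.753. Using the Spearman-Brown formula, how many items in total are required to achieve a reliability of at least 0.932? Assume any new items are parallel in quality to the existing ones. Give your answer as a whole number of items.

Rearranging the Spearman-Brown formula for n,
n = r*(1 − r) / [ r (1 − r*) ]
n = [0.932 × 0.247] / [0.753 × 0.068]
n = 0.230204 / 0.051204 ≈ 4.4958
So the test needs 4.4958 × 14 ≈ 62.94 items; rounding up, 63.

63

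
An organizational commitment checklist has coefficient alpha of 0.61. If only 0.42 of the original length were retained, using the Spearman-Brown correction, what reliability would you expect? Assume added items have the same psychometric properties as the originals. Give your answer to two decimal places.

0.40

r_new = 0.42·0.61 / [1 + (0.42 − 1)·0.61]
     = 0.2562 / 0.6462 = 0.3965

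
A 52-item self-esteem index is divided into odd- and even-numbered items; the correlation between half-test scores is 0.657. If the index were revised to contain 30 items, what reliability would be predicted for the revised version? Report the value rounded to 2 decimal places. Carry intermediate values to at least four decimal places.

Spearman-Brown correction (n = 2): r_full = 2·0.657/(1 + 0.657) = 0.7930
Length factor from 52 to 30 items: n = 30/52 = 0.5769
r_new = n·r_full / (1 + (n − 1)·r_full) = 0.4575 / 0.6645 ≈ 0.6885

0.69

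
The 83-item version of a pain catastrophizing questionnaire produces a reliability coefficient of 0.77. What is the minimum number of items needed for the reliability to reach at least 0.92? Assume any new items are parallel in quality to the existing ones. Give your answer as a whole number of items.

Spearman-Brown solved for the length factor n:
n = r_target (1 − r_old) / [ r_old (1 − r_target) ]
n = 0.92 × (1 − 0.77) / [ 0.77 × (1 − 0.92) ]
  = 0.2116 / 0.0616 = 3.4351
So the test needs 3.4351 × 83 ≈ 285.11 items; rounding up, 286.

286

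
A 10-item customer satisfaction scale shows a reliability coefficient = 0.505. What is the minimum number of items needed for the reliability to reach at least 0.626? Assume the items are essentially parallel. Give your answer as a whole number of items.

17

n = 0.626 × (1 − 0.505) / [ 0.505 × (1 − 0.626) ]
n = 0.309870 / 0.188870 ≈ 1.6407
1.6407 × 10 = 16.41 → 17 items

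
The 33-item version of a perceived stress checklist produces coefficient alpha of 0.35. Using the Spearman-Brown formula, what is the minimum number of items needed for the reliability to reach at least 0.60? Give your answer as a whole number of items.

92

Rearranging the Spearman-Brown formula for n,
n = r*(1 − r) / [ r (1 − r*) ]
n = 0.60(1 − 0.35) / [0.35(1 − 0.60)]
  = 0.3900 / 0.1400 = 2.7857
So the test needs 2.7857 × 33 ≈ 91.93 items; rounding up, 92.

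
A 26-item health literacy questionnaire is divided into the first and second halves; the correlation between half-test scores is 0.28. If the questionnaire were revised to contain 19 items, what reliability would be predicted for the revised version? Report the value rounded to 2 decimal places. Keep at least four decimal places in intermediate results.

Full-test reliability from the split-half r: r_full = 2(0.28)/(1 + 0.28) = 0.4375
Length factor from 26 to 19 items: n = 19/26 = 0.7308
r_new = n·r_full / (1 + (n − 1)·r_full) = 0.3197 / 0.8822 ≈ 0.3624

0.36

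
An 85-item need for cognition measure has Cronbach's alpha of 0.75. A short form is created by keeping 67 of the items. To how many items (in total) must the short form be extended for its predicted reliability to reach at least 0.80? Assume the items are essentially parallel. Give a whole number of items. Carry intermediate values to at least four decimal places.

114

First, r for the 67-item form: n = 67/85 = 0.7882, so r_67 = 0.7882·0.75/(1 + (0.7882 − 1)·0.75) = 0.7028
Length factor from the short form to reach 0.80: n' = 0.80(1 − 0.7028) / [0.7028(1 − 0.80)] ≈ 1.6915
Total items = 1.6915 × 67 = 113.33, rounded up to 114.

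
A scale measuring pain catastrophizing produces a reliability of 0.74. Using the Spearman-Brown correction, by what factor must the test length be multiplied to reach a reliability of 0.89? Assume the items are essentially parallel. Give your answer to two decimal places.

Spearman-Brown solved for the length factor n:
n = r_target (1 − r_old) / [ r_old (1 − r_target) ]
n = 0.89 × (1 − 0.74) / [ 0.74 × (1 − 0.89) ]
n = 0.2314 / 0.0814 ≈ 2.8428

2.84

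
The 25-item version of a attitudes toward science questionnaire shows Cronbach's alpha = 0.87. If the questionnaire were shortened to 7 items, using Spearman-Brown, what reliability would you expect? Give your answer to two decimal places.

n = 7/25 = 0.28
By Spearman-Brown, r_new = n r / (1 + (n − 1) r).
r_new = 0.28·0.87 / [1 + (0.28 − 1)·0.87]
r_new = 0.2436 / 0.3736 ≈ 0.6520

0.65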